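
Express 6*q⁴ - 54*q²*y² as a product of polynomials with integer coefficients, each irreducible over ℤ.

Factor out 6*q², leaving q² - 9*y², which is a difference of two squares.

6*q²*(q + 3*y)*(q - 3*y)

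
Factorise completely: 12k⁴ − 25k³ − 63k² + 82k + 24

Among the possible rational roots, k = 4/3 is a root, so (3k − 4) divides it; the quotient is 4k³ − 3k² − 25k − 6.
Continuing, k = −2 is a root, giving the factor (k + 2) and quotient 4k² − 11k − 3.
The remaining quadratic factors as (4k + 1)(k − 3).

(3k − 4)(4k + 1)(k + 2)(k − 3)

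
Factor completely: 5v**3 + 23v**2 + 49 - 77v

(5v - 7)(v + 7)(v - 1)

Trying the rational-root candidates, v = 1 is a root, so (v - 1) is a factor; dividing leaves 5v**2 + 28v - 49.
The remaining quadratic factors as (v + 7)(5v - 7).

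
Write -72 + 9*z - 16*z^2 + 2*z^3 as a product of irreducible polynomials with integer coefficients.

Group as (2*z^3 + 9*z) + (-16*z^2 - 72) = z*(2*z^2 + 9) - 8*(2*z^2 + 9).
Both groups share the factor (2*z^2 + 9).

(z - 8)*(2*z^2 + 9)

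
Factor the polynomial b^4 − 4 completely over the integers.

(b^2 + 2)·(b^2 − 2)

Substitute u = b^2 to get a quadratic in u, then factor.
b^2 + 2 is irreducible over ℤ (always positive, so no real roots).
b^2 − 2 is irreducible over ℤ (2 is not a perfect square).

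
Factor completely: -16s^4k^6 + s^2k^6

Every term has a factor of s^2k^6; factoring it out leaves -16s^2 + 1.
Recognize a difference of squares with the parts 1 and 4s.

-k^6s^2(4s + 1)(4s - 1)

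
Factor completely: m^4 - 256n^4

(m + 4n)(m - 4n)(m^2 + 16n^2)

Write as (m^2)² − (16n^2)², then factor m^2 - 16n^2 once more.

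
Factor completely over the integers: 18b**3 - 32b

Factor out 2b, leaving 9b**2 - 16, which is a difference of two squares.

2b(3b + 4)(3b - 4)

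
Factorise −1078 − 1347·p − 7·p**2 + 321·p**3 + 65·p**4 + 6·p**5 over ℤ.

Among the possible rational roots, p = 2 is a root, so (p − 2) is a factor; dividing leaves 6·p**4 + 77·p**3 + 475·p**2 + 943·p + 539.
Continuing, p = −11/6 is a root, so (6·p + 11) is a factor; dividing leaves p**3 + 11·p**2 + 59·p + 49.
Then p = −1 is a root, giving the factor (p + 1) and quotient p**2 + 10·p + 49.
The quadratic p**2 + 10·p + 49 has discriminant −96 < 0 and is irreducible over ℤ.

(6·p + 11)·(p + 1)·(p − 2)·(p**2 + 10·p + 49)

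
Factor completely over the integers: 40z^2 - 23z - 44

Need a pair with product 40·(-44) = -1760 and sum -23: that's 32 and -55.
Split the middle term: 40z^2 + 32z - 55z - 44 = 8z(5z + 4) - 11(5z + 4).

(5z + 4)(8z - 11)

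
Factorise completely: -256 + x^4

Write as (x^2)² − (16)², then factor x^2 - 16 once more.

(x + 4)(x - 4)(x^2 + 16)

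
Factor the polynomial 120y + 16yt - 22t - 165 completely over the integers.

(2t + 15)(8y - 11)

Group as (16yt + 120y) + (-22t - 165) = 8y(2t + 15) - 11(2t + 15).
Both groups share the factor (2t + 15).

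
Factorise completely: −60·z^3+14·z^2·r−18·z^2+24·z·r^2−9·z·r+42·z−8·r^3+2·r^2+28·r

−(10·z−4·r−7)·(2·z−r+2)·(3·z+2·r)

Group: 10·z·(−6·z^2−z·r−6·z+2·r^2−4·r) + (−4·r−7)·(−6·z^2−z·r−6·z+2·r^2−4·r); both groups contain (−6·z^2−z·r−6·z+2·r^2−4·r), so (10·z−4·r−7) is a factor with cofactor −6·z^2−z·r−6·z+2·r^2−4·r.
The cofactor groups again: −6·z^2−z·r−6·z+2·r^2−4·r = −3·z·(2·z−r+2) − 2·r·(2·z−r+2); both groups contain (2·z−r+2), giving −(3·z+2·r)·(2·z−r+2).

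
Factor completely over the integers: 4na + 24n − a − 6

(4n − 1)(a + 6)

Group as (4na + 24n) + (−a − 6) = 4n(a + 6) − (a + 6).
Both groups share the factor (a + 6).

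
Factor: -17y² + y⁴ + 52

(y + 2)(y - 2)(y² - 13)

Substitute u = y² to get a quadratic in u, then factor.
y² - 13 is irreducible over ℤ (13 is not a perfect square).
y² - 4 is a difference of squares.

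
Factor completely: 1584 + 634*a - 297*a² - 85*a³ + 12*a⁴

Among the possible rational roots, a = -2 is a root, so (a + 2) is a factor; dividing leaves 12*a³ - 109*a² - 79*a + 792.
Next, a = -8/3 is a root, so (3*a + 8) is a factor; dividing leaves 4*a² - 47*a + 99.
The remaining quadratic factors as (4*a - 11)(a - 9).

(3*a + 8)*(4*a - 11)*(a + 2)*(a - 9)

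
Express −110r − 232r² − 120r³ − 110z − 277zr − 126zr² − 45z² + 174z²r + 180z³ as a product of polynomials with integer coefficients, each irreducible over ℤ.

Group: z(180z² − 6zr − 45z − 120r² − 232r − 110) + r(180z² − 6zr − 45z − 120r² − 232r − 110); both groups contain (180z² − 6zr − 45z − 120r² − 232r − 110), so (z + r) is a factor with cofactor 180z² − 6zr − 45z − 120r² − 232r − 110.
The cofactor groups again: 180z² − 6zr − 45z − 120r² − 232r − 110 = 12z(15z + 12r + 10) + (−10r − 11)(15z + 12r + 10); both groups contain (15z + 12r + 10), giving (12z − 10r − 11)(15z + 12r + 10).

(12z − 10r − 11)(15z + 12r + 10)(z + r)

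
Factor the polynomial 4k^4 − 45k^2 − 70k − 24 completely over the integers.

(2k + 1)(2k + 3)(k + 2)(k − 4)

Among the possible rational roots, k = −1/2 is a root, giving the factor (2k + 1) and quotient 2k^3 − k^2 − 22k − 24.
Then k = −3/2 is a root, giving the factor (2k + 3) and quotient k^2 − 2k − 8.
The remaining quadratic factors as (k − 4)(k + 2).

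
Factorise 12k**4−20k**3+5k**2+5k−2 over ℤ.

(2k+1)(2k−1)(3k−2)(k−1)

Trying the rational-root candidates, k = 2/3 is a root, so (3k−2) divides it; the quotient is 4k**3−4k**2−k+1.
Continuing, k = −1/2 is a root, giving the factor (2k+1) and quotient 2k**2−3k+1.
The remaining quadratic factors as (2k−1)(k−1).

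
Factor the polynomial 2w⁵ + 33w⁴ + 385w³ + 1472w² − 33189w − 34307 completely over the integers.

(2w − 13)(w + 1)(w + 13)(w² + 9w + 203)

Trying the rational-root candidates, w = −13 is a root, giving the factor (w + 13) and quotient 2w⁴ + 7w³ + 294w² − 2350w − 2639.
Then w = 13/2 is a root, giving the factor (2w − 13) and quotient w³ + 10w² + 212w + 203.
Continuing, w = −1 is a root, so (w + 1) is a factor; dividing leaves w² + 9w + 203.
The quadratic w² + 9w + 203 has discriminant −731 < 0 and is irreducible over ℤ.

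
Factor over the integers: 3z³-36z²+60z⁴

Pull out the common factor 3z², then factor the remaining trinomial.

3z²(4z-3)(5z+4)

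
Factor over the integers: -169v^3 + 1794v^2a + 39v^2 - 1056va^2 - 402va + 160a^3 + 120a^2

-(v - 10a)(13v - 4a)(13v - 4a - 3)

Group: 13v(-13v^2 + 134va + 3v - 40a^2 - 30a) - 4a(-13v^2 + 134va + 3v - 40a^2 - 30a); both groups contain (-13v^2 + 134va + 3v - 40a^2 - 30a), so (13v - 4a) is a factor with cofactor -13v^2 + 134va + 3v - 40a^2 - 30a.
The cofactor groups again: -13v^2 + 134va + 3v - 40a^2 - 30a = -v(13v - 4a - 3) + 10a(13v - 4a - 3); both groups contain (13v - 4a - 3), giving -(v - 10a)(13v - 4a - 3).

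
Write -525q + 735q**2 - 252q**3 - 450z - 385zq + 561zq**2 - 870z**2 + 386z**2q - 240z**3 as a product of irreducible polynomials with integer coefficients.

-(5z - 12q + 15)(8z - 3q + 5)(6z + 7q)

Group: 6z(-40z**2 + 111zq - 145z - 36q**2 + 105q - 75) + 7q(-40z**2 + 111zq - 145z - 36q**2 + 105q - 75); both groups contain (-40z**2 + 111zq - 145z - 36q**2 + 105q - 75), so (6z + 7q) is a factor with cofactor -40z**2 + 111zq - 145z - 36q**2 + 105q - 75.
The cofactor groups again: -40z**2 + 111zq - 145z - 36q**2 + 105q - 75 = -5z(8z - 3q + 5) + (12q - 15)(8z - 3q + 5); both groups contain (8z - 3q + 5), giving -(5z - 12q + 15)(8z - 3q + 5).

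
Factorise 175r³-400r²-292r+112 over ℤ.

(5r+4)(5r-14)(7r-2)

Among the possible rational roots, r = 2/7 is a root, giving the factor (7r-2) and quotient 25r²-50r-56.
The remaining quadratic factors as (5r+4)(5r-14).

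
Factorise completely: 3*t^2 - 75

Every term has a factor of 3. Then t^2 - 25 = (t)² − (5)².

3*(t + 5)*(t - 5)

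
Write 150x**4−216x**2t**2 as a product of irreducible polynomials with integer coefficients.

6x**2(5x−6t)(5x+6t)

Every term has a factor of 6x**2. Then 25x**2−36t**2 = (5x)² − (6t)².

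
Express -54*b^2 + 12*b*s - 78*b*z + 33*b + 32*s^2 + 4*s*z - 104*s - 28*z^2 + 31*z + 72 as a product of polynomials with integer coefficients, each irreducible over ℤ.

-(6*b + 4*s + 4*z - 9)*(9*b - 8*s + 7*z + 8)

Group: -9*b*(6*b + 4*s + 4*z - 9) + (8*s - 7*z - 8)*(6*b + 4*s + 4*z - 9); both groups contain (6*b + 4*s + 4*z - 9).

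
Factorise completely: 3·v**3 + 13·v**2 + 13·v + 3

(3·v + 1)·(v + 1)·(v + 3)

Testing divisors of the constant over divisors of the leading coefficient, v = −1/3 is a root, giving the factor (3·v + 1) and quotient v**2 + 4·v + 3.
The remaining quadratic factors as (v + 3)(v + 1).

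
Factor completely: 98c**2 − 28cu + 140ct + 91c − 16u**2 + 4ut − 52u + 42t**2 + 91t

Group: 14c(7c − 4u + 7t) + (4u + 6t + 13)(7c − 4u + 7t); both groups contain (7c − 4u + 7t).

(14c + 4u + 6t + 13)(7c − 4u + 7t)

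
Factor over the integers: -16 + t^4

Substitute u = t^2 to get a quadratic in u, then factor.
t^2 - 4 is a difference of squares.
t^2 + 4 is irreducible over ℤ (sum of squares).

(t + 2)*(t - 2)*(t^2 + 4)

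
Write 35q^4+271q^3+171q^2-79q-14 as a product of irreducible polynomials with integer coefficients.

Trying the rational-root candidates, q = -1 is a root, so (q+1) is a factor; dividing leaves 35q^3+236q^2-65q-14.
Then q = -1/7 is a root, so (7q+1) divides it; the quotient is 5q^2+33q-14.
The remaining quadratic factors as (5q-2)(q+7).

(5q-2)(7q+1)(q+1)(q+7)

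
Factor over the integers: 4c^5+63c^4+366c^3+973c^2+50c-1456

(4c+7)(c+8)(c-1)(c^2+7c+26)

Among the possible rational roots, c = -7/4 is a root, giving the factor (4c+7) and quotient c^4+14c^3+67c^2+126c-208.
Then c = -8 is a root, so (c+8) divides it; the quotient is c^3+6c^2+19c-26.
Then c = 1 is a root, so (c-1) is a factor; dividing leaves c^2+7c+26.
The quadratic c^2+7c+26 has discriminant -55 < 0 and is irreducible over ℤ.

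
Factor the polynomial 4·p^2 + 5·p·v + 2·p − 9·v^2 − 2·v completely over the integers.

(4·p + 9·v + 2)·(p − v)

Group: p·(4·p + 9·v + 2) − v·(4·p + 9·v + 2); both groups contain (4·p + 9·v + 2).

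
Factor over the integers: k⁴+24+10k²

(k²+4)(k²+6)

Substitute u = k² to get a quadratic in u, then factor.
k²+6 is irreducible over ℤ (always positive, so no real roots).
k²+4 is irreducible over ℤ (sum of squares).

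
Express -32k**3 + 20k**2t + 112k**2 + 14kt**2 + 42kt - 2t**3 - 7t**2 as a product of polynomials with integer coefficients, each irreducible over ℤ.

-(2k + t)(2k - 2t - 7)(8k - t)

Group: 2k(-16k**2 + 18kt + 56k - 2t**2 - 7t) + t(-16k**2 + 18kt + 56k - 2t**2 - 7t); both groups contain (-16k**2 + 18kt + 56k - 2t**2 - 7t), so (2k + t) is a factor with cofactor -16k**2 + 18kt + 56k - 2t**2 - 7t.
The cofactor groups again: -16k**2 + 18kt + 56k - 2t**2 - 7t = -2k(8k - t) + (2t + 7)(8k - t); both groups contain (8k - t), giving -(2k - 2t - 7)(8k - t).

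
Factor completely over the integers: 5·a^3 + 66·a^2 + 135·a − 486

By the rational root theorem, a = −6 is a root, giving the factor (a + 6) and quotient 5·a^2 + 36·a − 81.
The remaining quadratic factors as (a + 9)(5·a − 9).

(5·a − 9)·(a + 6)·(a + 9)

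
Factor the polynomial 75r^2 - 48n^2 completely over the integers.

Every term has a factor of 3. Then 25r^2 - 16n^2 = (5r)² − (4n)².

3(5r - 4n)(5r + 4n)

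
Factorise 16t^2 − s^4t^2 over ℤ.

Every term has a factor of t^2; factoring it out leaves −s^4 + 16.
Recognize a difference of squares with the parts 4 and s^2.
−s^2 + 4 is again a difference of squares: (−s + 2)(s + 2).

−t^2(s + 2)(s − 2)(s^2 + 4)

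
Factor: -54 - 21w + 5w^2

(5w + 9)(w - 6)

Need a pair with product 5·(-54) = -270 and sum -21: that's -30 and 9.
Split the middle term: 5w^2 - 30w + 9w - 54 = 5w(w - 6) + 9(w - 6).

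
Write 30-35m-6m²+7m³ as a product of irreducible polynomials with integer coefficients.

(7m-6)(m²-5)

Group as (7m³-35m) + (-6m²+30) = 7m(m²-5) - 6(m²-5).
Both groups share the factor (m²-5).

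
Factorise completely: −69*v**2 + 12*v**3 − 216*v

Pull out the common factor 3*v, then factor the remaining trinomial.

3*v*(4*v + 9)*(v − 8)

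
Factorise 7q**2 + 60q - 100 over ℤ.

Need a pair with product 7·(-100) = -700 and sum 60: that's -10 and 70.
Split the middle term: 7q**2 - 10q + 70q - 100 = q(7q - 10) + 10(7q - 10).

(7q - 10)(q + 10)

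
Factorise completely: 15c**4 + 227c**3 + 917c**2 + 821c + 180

(3c + 1)(5c + 4)(c + 5)(c + 9)

Trying the rational-root candidates, c = -9 is a root, so (c + 9) is a factor; dividing leaves 15c**3 + 92c**2 + 89c + 20.
Next, c = -5 is a root, so (c + 5) divides it; the quotient is 15c**2 + 17c + 4.
The remaining quadratic factors as (3c + 1)(5c + 4).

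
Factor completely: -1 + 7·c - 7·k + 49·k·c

(7·c - 1)·(7·k + 1)

Group as (49·k·c - 7·k) + (7·c - 1) = 7·k·(7·c - 1) + (7·c - 1).
Both groups share the factor (7·c - 1).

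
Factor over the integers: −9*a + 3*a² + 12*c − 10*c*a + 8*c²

Group: 4*c*(2*c − a + 3) − 3*a*(2*c − a + 3); both groups contain (2*c − a + 3).

(4*c − 3*a)*(2*c − a + 3)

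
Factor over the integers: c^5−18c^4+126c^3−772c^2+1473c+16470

By the rational root theorem, c = 10 is a root, so (c−10) is a factor; dividing leaves c^4−8c^3+46c^2−312c−1647.
Then c = −3 is a root, so (c+3) divides it; the quotient is c^3−11c^2+79c−549.
Then c = 9 is a root, so (c−9) divides it; the quotient is c^2−2c+61.
The quadratic c^2−2c+61 has discriminant −240 < 0 and is irreducible over ℤ.

(c+3)(c−10)(c−9)(c^2−2c+61)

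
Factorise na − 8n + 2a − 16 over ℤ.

(a − 8)(n + 2)

Group as (na − 8n) + (2a − 16) = n(a − 8) + 2(a − 8).
Both groups share the factor (a − 8).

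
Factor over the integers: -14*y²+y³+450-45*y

(y+6)*(y-15)*(y-5)

Trying the rational-root candidates, y = 5 is a root, giving the factor (y-5) and quotient y²-9*y-90.
The remaining quadratic factors as (y+6)(y-15).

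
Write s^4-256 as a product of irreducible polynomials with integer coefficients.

(s+4)(s-4)(s^2+16)

Write as (s^2)² − (16)², then factor s^2-16 once more.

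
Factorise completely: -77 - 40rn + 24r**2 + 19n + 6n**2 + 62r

Group: 12r(2r - 3n + 7) + (-2n - 11)(2r - 3n + 7); both groups contain (2r - 3n + 7).

(12r - 2n - 11)(2r - 3n + 7)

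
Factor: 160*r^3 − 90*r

10*r*(4*r + 3)*(4*r − 3)

Every term has a factor of 10*r. Then 16*r^2 − 9 = (4*r)² − (3)².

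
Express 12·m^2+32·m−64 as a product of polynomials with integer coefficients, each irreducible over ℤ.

Pull out the common factor 4, then factor the remaining trinomial.

4·(3·m−4)·(m+4)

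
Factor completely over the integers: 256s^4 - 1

(4s + 1)(4s - 1)(16s^2 + 1)

Difference of squares twice: with A = 4s and B = 1, A⁴ − B⁴ = (A² − B²)(A² + B²), and A² − B² factors again.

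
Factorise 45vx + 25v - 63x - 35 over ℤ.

(5v - 7)(9x + 5)

Group as (45vx + 25v) + (-63x - 35) = 5v(9x + 5) - 7(9x + 5).
Both groups share the factor (9x + 5).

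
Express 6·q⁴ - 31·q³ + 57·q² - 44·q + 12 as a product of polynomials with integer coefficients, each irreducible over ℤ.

(2·q - 3)·(3·q - 2)·(q - 1)·(q - 2)

Trying the rational-root candidates, q = 2 is a root, so (q - 2) divides it; the quotient is 6·q³ - 19·q² + 19·q - 6.
Continuing, q = 1 is a root, so (q - 1) is a factor; dividing leaves 6·q² - 13·q + 6.
The remaining quadratic factors as (2·q - 3)(3·q - 2).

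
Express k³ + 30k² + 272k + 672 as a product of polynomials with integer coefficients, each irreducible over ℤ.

By the rational root theorem, k = -14 is a root, giving the factor (k + 14) and quotient k² + 16k + 48.
The remaining quadratic factors as (k + 4)(k + 12).

(k + 12)(k + 14)(k + 4)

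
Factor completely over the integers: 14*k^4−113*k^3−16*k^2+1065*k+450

(2*k+5)*(7*k+3)*(k−5)*(k−6)

Among the possible rational roots, k = −3/7 is a root, so (7*k+3) divides it; the quotient is 2*k^3−17*k^2+5*k+150.
Continuing, k = −5/2 is a root, so (2*k+5) divides it; the quotient is k^2−11*k+30.
The remaining quadratic factors as (k−5)(k−6).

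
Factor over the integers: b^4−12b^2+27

Substitute u = b^2 to get a quadratic in u, then factor.
b^2−9 is a difference of squares.
b^2−3 is irreducible over ℤ (3 is not a perfect square).

(b+3)(b−3)(b^2−3)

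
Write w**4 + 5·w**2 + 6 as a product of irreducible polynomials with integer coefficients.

(w**2 + 2)·(w**2 + 3)

Substitute u = w**2 to get a quadratic in u, then factor.
w**2 + 2 is irreducible over ℤ (always positive, so no real roots).
w**2 + 3 is irreducible over ℤ (always positive, so no real roots).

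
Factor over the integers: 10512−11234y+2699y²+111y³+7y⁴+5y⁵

(5y−8)(y+9)(y−2)(y²−4y+73)

Trying the rational-root candidates, y = 8/5 is a root, so (5y−8) divides it; the quotient is y⁴+3y³+27y²+583y−1314.
Continuing, y = 2 is a root, giving the factor (y−2) and quotient y³+5y²+37y+657.
Next, y = −9 is a root, so (y+9) is a factor; dividing leaves y²−4y+73.
The quadratic y²−4y+73 has discriminant −276 < 0 and is irreducible over ℤ.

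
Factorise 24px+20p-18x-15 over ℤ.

Group as (24px+20p) + (-18x-15) = 4p(6x+5) - 3(6x+5).
Both groups share the factor (6x+5).

(4p-3)(6x+5)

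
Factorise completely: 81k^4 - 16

Write as (9k^2)² − (4)², then factor 9k^2 - 4 once more.

(3k + 2)(3k - 2)(9k^2 + 4)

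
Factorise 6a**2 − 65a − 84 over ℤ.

Need a pair with product 6·(−84) = −504 and sum −65: that's 7 and −72.
Split the middle term: 6a**2 + 7a − 72a − 84 = a(6a + 7) − 12(6a + 7).

(6a + 7)(a − 12)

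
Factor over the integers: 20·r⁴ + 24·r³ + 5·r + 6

(5·r + 6)·(4·r³ + 1)

Group as (20·r⁴ + 5·r) + (24·r³ + 6) = 5·r·(4·r³ + 1) + 6·(4·r³ + 1).
Both groups share the factor (4·r³ + 1).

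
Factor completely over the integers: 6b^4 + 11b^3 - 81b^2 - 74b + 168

By the rational root theorem, b = -4 is a root, giving the factor (b + 4) and quotient 6b^3 - 13b^2 - 29b + 42.
Next, b = -2 is a root, so (b + 2) divides it; the quotient is 6b^2 - 25b + 21.
The remaining quadratic factors as (6b - 7)(b - 3).

(6b - 7)(b + 2)(b + 4)(b - 3)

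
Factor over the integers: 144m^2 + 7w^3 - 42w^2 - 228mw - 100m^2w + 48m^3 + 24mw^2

(2m - w + 6)(4m - 7w)(6m + w)

Group: 6m(8m^2 - 18mw + 24m + 7w^2 - 42w) + w(8m^2 - 18mw + 24m + 7w^2 - 42w); both groups contain (8m^2 - 18mw + 24m + 7w^2 - 42w), so (6m + w) is a factor with cofactor 8m^2 - 18mw + 24m + 7w^2 - 42w.
The cofactor groups again: 8m^2 - 18mw + 24m + 7w^2 - 42w = 4m(2m - w + 6) - 7w(2m - w + 6); both groups contain (2m - w + 6), giving (4m - 7w)(2m - w + 6).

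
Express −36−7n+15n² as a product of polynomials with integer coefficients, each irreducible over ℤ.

Need a pair with product 15·(−36) = −540 and sum −7: that's −27 and 20.
Split the middle term: 15n²−27n + 20n−36 = 3n(5n−9) + 4(5n−9).

(3n+4)(5n−9)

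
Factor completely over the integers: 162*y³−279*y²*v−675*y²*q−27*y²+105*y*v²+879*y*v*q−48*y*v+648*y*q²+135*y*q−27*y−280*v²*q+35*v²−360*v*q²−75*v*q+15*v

Group: 3*y*(54*y²−93*y*v−81*y*q−27*y+35*v²+45*v*q+15*v) + (−8*q+1)*(54*y²−93*y*v−81*y*q−27*y+35*v²+45*v*q+15*v); both groups contain (54*y²−93*y*v−81*y*q−27*y+35*v²+45*v*q+15*v), so (3*y−8*q+1) is a factor with cofactor 54*y²−93*y*v−81*y*q−27*y+35*v²+45*v*q+15*v.
The cofactor groups again: 54*y²−93*y*v−81*y*q−27*y+35*v²+45*v*q+15*v = 9*y*(6*y−7*v−9*q−3) − 5*v*(6*y−7*v−9*q−3); both groups contain (6*y−7*v−9*q−3), giving (9*y−5*v)*(6*y−7*v−9*q−3).

(9*y−5*v)*(3*y−8*q+1)*(6*y−7*v−9*q−3)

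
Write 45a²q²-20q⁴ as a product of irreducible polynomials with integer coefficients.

Pull out the common factor 5q²; 9a²-4q² is a difference of squares.

5q²(3a+2q)(3a-2q)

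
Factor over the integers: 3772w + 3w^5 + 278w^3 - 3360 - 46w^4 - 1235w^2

Testing divisors of the constant over divisors of the leading coefficient, w = 5 is a root, giving the factor (w - 5) and quotient 3w^4 - 31w^3 + 123w^2 - 620w + 672.
Continuing, w = 4/3 is a root, so (3w - 4) divides it; the quotient is w^3 - 9w^2 + 29w - 168.
Then w = 8 is a root, so (w - 8) divides it; the quotient is w^2 - w + 21.
The quadratic w^2 - w + 21 has discriminant -83 < 0 and is irreducible over ℤ.

(3w - 4)(w - 5)(w - 8)(w^2 - w + 21)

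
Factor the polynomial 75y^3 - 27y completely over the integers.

3y(5y + 3)(5y - 3)

Factor out 3y, leaving 25y^2 - 9, which is a difference of two squares.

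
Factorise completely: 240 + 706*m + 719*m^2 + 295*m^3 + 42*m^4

(2*m + 5)*(3*m + 8)*(7*m + 6)*(m + 1)

Testing divisors of the constant over divisors of the leading coefficient, m = -8/3 is a root, so (3*m + 8) divides it; the quotient is 14*m^3 + 61*m^2 + 77*m + 30.
Next, m = -1 is a root, so (m + 1) is a factor; dividing leaves 14*m^2 + 47*m + 30.
The remaining quadratic factors as (7*m + 6)(2*m + 5).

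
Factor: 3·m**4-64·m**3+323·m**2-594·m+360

(3·m-4)·(m-15)·(m-2)·(m-3)

Trying the rational-root candidates, m = 15 is a root, so (m-15) divides it; the quotient is 3·m**3-19·m**2+38·m-24.
Then m = 4/3 is a root, giving the factor (3·m-4) and quotient m**2-5·m+6.
The remaining quadratic factors as (m-3)(m-2).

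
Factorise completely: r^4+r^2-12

(r^2+4)(r^2-3)

Substitute u = r^2 to get a quadratic in u, then factor.
r^2-3 is irreducible over ℤ (3 is not a perfect square).
r^2+4 is irreducible over ℤ (sum of squares).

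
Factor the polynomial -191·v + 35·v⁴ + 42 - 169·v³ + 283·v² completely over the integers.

(5·v - 7)·(7·v - 3)·(v - 1)·(v - 2)

Testing divisors of the constant over divisors of the leading coefficient, v = 2 is a root, so (v - 2) is a factor; dividing leaves 35·v³ - 99·v² + 85·v - 21.
Then v = 3/7 is a root, giving the factor (7·v - 3) and quotient 5·v² - 12·v + 7.
The remaining quadratic factors as (5·v - 7)(v - 1).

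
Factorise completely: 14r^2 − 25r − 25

(2r − 5)(7r + 5)

Need a pair with product 14·(−25) = −350 and sum −25: that's 10 and −35.
Split the middle term: 14r^2 + 10r − 35r − 25 = 2r(7r + 5) − 5(7r + 5).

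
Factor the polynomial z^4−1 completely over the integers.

(z+1)*(z−1)*(z^2+1)

Write as (z^2)² − (1)², then factor z^2−1 once more.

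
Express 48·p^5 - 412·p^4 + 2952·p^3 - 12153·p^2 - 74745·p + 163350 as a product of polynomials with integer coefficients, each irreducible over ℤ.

(2·p - 15)·(4·p + 15)·(6·p - 11)·(p^2 - 3·p + 66)

Among the possible rational roots, p = -15/4 is a root, so (4·p + 15) is a factor; dividing leaves 12·p^4 - 148·p^3 + 1293·p^2 - 7887·p + 10890.
Next, p = 11/6 is a root, giving the factor (6·p - 11) and quotient 2·p^3 - 21·p^2 + 177·p - 990.
Continuing, p = 15/2 is a root, giving the factor (2·p - 15) and quotient p^2 - 3·p + 66.
The quadratic p^2 - 3·p + 66 has discriminant -255 < 0 and is irreducible over ℤ.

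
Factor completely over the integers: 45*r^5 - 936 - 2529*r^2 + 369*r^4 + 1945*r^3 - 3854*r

By the rational root theorem, r = 9/5 is a root, so (5*r - 9) is a factor; dividing leaves 9*r^4 + 90*r^3 + 551*r^2 + 486*r + 104.
Then r = -1/3 is a root, so (3*r + 1) is a factor; dividing leaves 3*r^3 + 29*r^2 + 174*r + 104.
Continuing, r = -2/3 is a root, so (3*r + 2) divides it; the quotient is r^2 + 9*r + 52.
The quadratic r^2 + 9*r + 52 has discriminant -127 < 0 and is irreducible over ℤ.

(3*r + 1)*(3*r + 2)*(5*r - 9)*(r^2 + 9*r + 52)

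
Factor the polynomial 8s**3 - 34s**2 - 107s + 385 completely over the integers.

Among the possible rational roots, s = 11/4 is a root, so (4s - 11) divides it; the quotient is 2s**2 - 3s - 35.
The remaining quadratic factors as (s - 5)(2s + 7).

(2s + 7)(4s - 11)(s - 5)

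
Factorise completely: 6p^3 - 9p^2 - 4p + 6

Group as (6p^3 - 4p) + (-9p^2 + 6) = 2p(3p^2 - 2) - 3(3p^2 - 2).
Both groups share the factor (3p^2 - 2).

(2p - 3)(3p^2 - 2)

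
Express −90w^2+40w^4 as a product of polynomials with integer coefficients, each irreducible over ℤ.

10w^2(2w+3)(2w−3)

Factor out 10w^2, leaving 4w^2−9, which is a difference of two squares.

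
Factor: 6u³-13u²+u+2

(2u-1)(3u+1)(u-2)

By the rational root theorem, u = 2 is a root, so (u-2) divides it; the quotient is 6u²-u-1.
The remaining quadratic factors as (3u+1)(2u-1).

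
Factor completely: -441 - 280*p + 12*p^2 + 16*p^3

(2*p + 7)*(2*p - 9)*(4*p + 7)

Testing divisors of the constant over divisors of the leading coefficient, p = -7/4 is a root, so (4*p + 7) is a factor; dividing leaves 4*p^2 - 4*p - 63.
The remaining quadratic factors as (2*p - 9)(2*p + 7).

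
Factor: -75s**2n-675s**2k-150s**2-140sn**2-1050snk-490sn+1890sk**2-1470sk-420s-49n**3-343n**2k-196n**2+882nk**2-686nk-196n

-(5s+7n-14k+14)(15s+7n)(n+9k+2)

Group: 5s(-15sn-135sk-30s-7n**2-63nk-14n) + (7n-14k+14)(-15sn-135sk-30s-7n**2-63nk-14n); both groups contain (-15sn-135sk-30s-7n**2-63nk-14n), so (5s+7n-14k+14) is a factor with cofactor -15sn-135sk-30s-7n**2-63nk-14n.
The cofactor groups again: -15sn-135sk-30s-7n**2-63nk-14n = -15s(n+9k+2) - 7n(n+9k+2); both groups contain (n+9k+2), giving -(15s+7n)(n+9k+2).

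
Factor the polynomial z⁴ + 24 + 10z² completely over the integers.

Substitute u = z² to get a quadratic in u, then factor.
z² + 6 is irreducible over ℤ (always positive, so no real roots).
z² + 4 is irreducible over ℤ (sum of squares).

(z² + 4)(z² + 6)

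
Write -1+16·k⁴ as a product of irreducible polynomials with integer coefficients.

(2·k+1)·(2·k-1)·(4·k²+1)

Difference of squares twice: with A = 2·k and B = 1, A⁴ − B⁴ = (A² − B²)(A² + B²), and A² − B² factors again.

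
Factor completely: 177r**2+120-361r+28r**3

Trying the rational-root candidates, r = 3/7 is a root, so (7r-3) divides it; the quotient is 4r**2+27r-40.
The remaining quadratic factors as (4r-5)(r+8).

(4r-5)(7r-3)(r+8)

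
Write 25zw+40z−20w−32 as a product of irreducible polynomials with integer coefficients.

(5w+8)(5z−4)

Group as (25zw+40z) + (−20w−32) = 5z(5w+8) − 4(5w+8).
Both groups share the factor (5w+8).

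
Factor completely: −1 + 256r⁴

Difference of squares twice: with A = 4r and B = 1, A⁴ − B⁴ = (A² − B²)(A² + B²), and A² − B² factors again.

(4r + 1)(4r − 1)(16r² + 1)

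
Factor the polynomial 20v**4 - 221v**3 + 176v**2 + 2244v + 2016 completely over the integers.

(4v + 7)(5v + 6)(v - 6)(v - 8)

Trying the rational-root candidates, v = 8 is a root, so (v - 8) divides it; the quotient is 20v**3 - 61v**2 - 312v - 252.
Continuing, v = -7/4 is a root, so (4v + 7) is a factor; dividing leaves 5v**2 - 24v - 36.
The remaining quadratic factors as (v - 6)(5v + 6).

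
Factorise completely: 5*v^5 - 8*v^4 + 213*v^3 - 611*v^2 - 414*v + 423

By the rational root theorem, v = -1 is a root, so (v + 1) is a factor; dividing leaves 5*v^4 - 13*v^3 + 226*v^2 - 837*v + 423.
Then v = 3 is a root, giving the factor (v - 3) and quotient 5*v^3 + 2*v^2 + 232*v - 141.
Continuing, v = 3/5 is a root, so (5*v - 3) is a factor; dividing leaves v^2 + v + 47.
The quadratic v^2 + v + 47 has discriminant -187 < 0 and is irreducible over ℤ.

(5*v - 3)*(v + 1)*(v - 3)*(v^2 + v + 47)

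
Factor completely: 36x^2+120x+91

(6x+13)(6x+7)

Need a pair with product 36·91 = 3276 and sum 120: that's 42 and 78.
Split the middle term: 36x^2+42x + 78x+91 = 6x(6x+7) + 13(6x+7).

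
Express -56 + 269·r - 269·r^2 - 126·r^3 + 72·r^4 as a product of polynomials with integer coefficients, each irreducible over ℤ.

Among the possible rational roots, r = -7/4 is a root, so (4·r + 7) divides it; the quotient is 18·r^3 - 63·r^2 + 43·r - 8.
Continuing, r = 1/3 is a root, giving the factor (3·r - 1) and quotient 6·r^2 - 19·r + 8.
The remaining quadratic factors as (2·r - 1)(3·r - 8).

(2·r - 1)·(3·r - 1)·(3·r - 8)·(4·r + 7)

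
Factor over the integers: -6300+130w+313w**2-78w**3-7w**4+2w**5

Trying the rational-root candidates, w = 7 is a root, so (w-7) divides it; the quotient is 2w**4+7w**3-29w**2+110w+900.
Then w = -5 is a root, so (w+5) is a factor; dividing leaves 2w**3-3w**2-14w+180.
Then w = -9/2 is a root, so (2w+9) is a factor; dividing leaves w**2-6w+20.
The quadratic w**2-6w+20 has discriminant -44 < 0 and is irreducible over ℤ.

(2w+9)(w+5)(w-7)(w**2-6w+20)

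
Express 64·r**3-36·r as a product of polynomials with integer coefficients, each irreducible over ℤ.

Factor out 4·r, leaving 16·r**2-9, which is a difference of two squares.

4·r·(4·r+3)·(4·r-3)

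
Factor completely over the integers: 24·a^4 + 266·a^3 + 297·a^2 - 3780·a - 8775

(2·a + 15)·(3·a + 13)·(4·a - 15)·(a + 3)

Among the possible rational roots, a = -3 is a root, giving the factor (a + 3) and quotient 24·a^3 + 194·a^2 - 285·a - 2925.
Next, a = -15/2 is a root, giving the factor (2·a + 15) and quotient 12·a^2 + 7·a - 195.
The remaining quadratic factors as (4·a - 15)(3·a + 13).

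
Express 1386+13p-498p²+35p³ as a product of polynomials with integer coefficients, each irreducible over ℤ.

Trying the rational-root candidates, p = 14 is a root, giving the factor (p-14) and quotient 35p²-8p-99.
The remaining quadratic factors as (5p-9)(7p+11).

(5p-9)(7p+11)(p-14)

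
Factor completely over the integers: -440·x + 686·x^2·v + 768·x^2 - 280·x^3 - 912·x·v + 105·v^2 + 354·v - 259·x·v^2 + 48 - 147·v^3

Group: 4·x·(-70·x^2 + 49·x·v + 52·x + 21·v^2 - 39·v - 6) + (-7·v - 8)·(-70·x^2 + 49·x·v + 52·x + 21·v^2 - 39·v - 6); both groups contain (-70·x^2 + 49·x·v + 52·x + 21·v^2 - 39·v - 6), so (4·x - 7·v - 8) is a factor with cofactor -70·x^2 + 49·x·v + 52·x + 21·v^2 - 39·v - 6.
The cofactor groups again: -70·x^2 + 49·x·v + 52·x + 21·v^2 - 39·v - 6 = -7·x·(10·x + 3·v - 6) + (7·v + 1)·(10·x + 3·v - 6); both groups contain (10·x + 3·v - 6), giving -(7·x - 7·v - 1)·(10·x + 3·v - 6).

-(4·x - 7·v - 8)·(7·x - 7·v - 1)·(10·x + 3·v - 6)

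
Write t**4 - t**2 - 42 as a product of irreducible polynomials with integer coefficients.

(t**2 + 6)·(t**2 - 7)

Substitute u = t**2 to get a quadratic in u, then factor.
t**2 - 7 is irreducible over ℤ (7 is not a perfect square).
t**2 + 6 is irreducible over ℤ (always positive, so no real roots).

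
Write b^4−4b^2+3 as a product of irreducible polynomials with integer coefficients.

Substitute u = b^2 to get a quadratic in u, then factor.
b^2−3 is irreducible over ℤ (3 is not a perfect square).
b^2−1 is a difference of squares.

(b+1)(b−1)(b^2−3)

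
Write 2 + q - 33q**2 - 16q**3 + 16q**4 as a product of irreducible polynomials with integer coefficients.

(4q + 1)(4q - 1)(q + 1)(q - 2)

Testing divisors of the constant over divisors of the leading coefficient, q = 2 is a root, so (q - 2) divides it; the quotient is 16q**3 + 16q**2 - q - 1.
Next, q = 1/4 is a root, giving the factor (4q - 1) and quotient 4q**2 + 5q + 1.
The remaining quadratic factors as (q + 1)(4q + 1).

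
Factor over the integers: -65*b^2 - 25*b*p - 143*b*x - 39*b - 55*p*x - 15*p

-(13*b + 5*p)*(5*b + 11*x + 3)

Group: -5*b*(13*b + 5*p) + (-11*x - 3)*(13*b + 5*p); both groups contain (13*b + 5*p).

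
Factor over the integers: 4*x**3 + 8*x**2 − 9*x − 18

Among the possible rational roots, x = −3/2 is a root, giving the factor (2*x + 3) and quotient 2*x**2 + x − 6.
The remaining quadratic factors as (2*x − 3)(x + 2).

(2*x + 3)*(2*x − 3)*(x + 2)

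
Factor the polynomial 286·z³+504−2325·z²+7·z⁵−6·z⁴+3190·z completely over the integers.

Testing divisors of the constant over divisors of the leading coefficient, z = 4 is a root, so (z−4) divides it; the quotient is 7·z⁴+22·z³+374·z²−829·z−126.
Next, z = −1/7 is a root, so (7·z+1) is a factor; dividing leaves z³+3·z²+53·z−126.
Then z = 2 is a root, so (z−2) divides it; the quotient is z²+5·z+63.
The quadratic z²+5·z+63 has discriminant −227 < 0 and is irreducible over ℤ.

(7·z+1)·(z−2)·(z−4)·(z²+5·z+63)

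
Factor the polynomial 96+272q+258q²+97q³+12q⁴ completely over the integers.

(3q+4)(4q+3)(q+2)(q+4)

Among the possible rational roots, q = −2 is a root, giving the factor (q+2) and quotient 12q³+73q²+112q+48.
Then q = −3/4 is a root, giving the factor (4q+3) and quotient 3q²+16q+16.
The remaining quadratic factors as (q+4)(3q+4).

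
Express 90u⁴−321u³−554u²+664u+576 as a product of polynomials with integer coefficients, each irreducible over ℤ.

Among the possible rational roots, u = 9/2 is a root, giving the factor (2u−9) and quotient 45u³+42u²−88u−64.
Then u = −2/3 is a root, so (3u+2) is a factor; dividing leaves 15u²+4u−32.
The remaining quadratic factors as (3u−4)(5u+8).

(2u−9)(3u+2)(3u−4)(5u+8)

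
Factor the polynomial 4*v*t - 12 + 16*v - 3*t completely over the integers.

(4*v - 3)*(t + 4)

Group as (4*v*t + 16*v) + (-3*t - 12) = 4*v*(t + 4) - 3*(t + 4).
Both groups share the factor (t + 4).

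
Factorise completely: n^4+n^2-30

Substitute u = n^2 to get a quadratic in u, then factor.
n^2+6 is irreducible over ℤ (always positive, so no real roots).
n^2-5 is irreducible over ℤ (5 is not a perfect square).

(n^2+6)(n^2-5)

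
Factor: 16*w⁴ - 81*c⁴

(2*w - 3*c)*(2*w + 3*c)*(4*w² + 9*c²)

Difference of squares twice: with A = 2*w and B = 3*c, A⁴ − B⁴ = (A² − B²)(A² + B²), and A² − B² factors again.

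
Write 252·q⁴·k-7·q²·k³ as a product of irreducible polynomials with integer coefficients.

7·k·q²·(6·q-k)·(6·q+k)

Factor out 7·q²·k, leaving 36·q²-k², which is a difference of two squares.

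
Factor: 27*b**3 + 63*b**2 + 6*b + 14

(3*b + 7)*(9*b**2 + 2)

Group as (27*b**3 + 6*b) + (63*b**2 + 14) = 3*b*(9*b**2 + 2) + 7*(9*b**2 + 2).
Both groups share the factor (9*b**2 + 2).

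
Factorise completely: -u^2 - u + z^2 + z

-(u + z + 1)·(u - z)

Group: -u·(u - z) + (-z - 1)·(u - z); both groups contain (u - z).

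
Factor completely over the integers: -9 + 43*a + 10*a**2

Need a pair with product 10·(-9) = -90 and sum 43: that's 45 and -2.
Split the middle term: 10*a**2 + 45*a - 2*a - 9 = 5*a*(2*a + 9) - (2*a + 9).

(2*a + 9)*(5*a - 1)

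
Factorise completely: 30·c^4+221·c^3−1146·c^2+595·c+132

Testing divisors of the constant over divisors of the leading coefficient, c = −11 is a root, so (c+11) is a factor; dividing leaves 30·c^3−109·c^2+53·c+12.
Continuing, c = 4/5 is a root, so (5·c−4) divides it; the quotient is 6·c^2−17·c−3.
The remaining quadratic factors as (c−3)(6·c+1).

(5·c−4)·(6·c+1)·(c+11)·(c−3)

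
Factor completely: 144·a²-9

9·(4·a+1)·(4·a-1)

Factor out 9, leaving 16·a²-1, which is a difference of two squares.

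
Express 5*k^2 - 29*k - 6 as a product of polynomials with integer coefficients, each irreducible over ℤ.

(5*k + 1)*(k - 6)

Need a pair with product 5·(-6) = -30 and sum -29: that's -30 and 1.
Split the middle term: 5*k^2 - 30*k + k - 6 = 5*k*(k - 6) + (k - 6).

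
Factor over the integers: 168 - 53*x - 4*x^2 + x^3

Testing divisors of the constant over divisors of the leading coefficient, x = 8 is a root, giving the factor (x - 8) and quotient x^2 + 4*x - 21.
The remaining quadratic factors as (x + 7)(x - 3).

(x + 7)*(x - 3)*(x - 8)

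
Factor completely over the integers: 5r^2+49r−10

Need a pair with product 5·(−10) = −50 and sum 49: that's 50 and −1.
Split the middle term: 5r^2+50r − r−10 = 5r(r+10) − (r+10).

(5r−1)(r+10)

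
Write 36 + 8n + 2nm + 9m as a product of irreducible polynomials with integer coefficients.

Group as (2nm + 8n) + (9m + 36) = 2n(m + 4) + 9(m + 4).
Both groups share the factor (m + 4).

(2n + 9)(m + 4)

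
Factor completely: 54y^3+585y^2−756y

Pull out the common factor 9y, then factor the remaining trinomial.

9y(6y−7)(y+12)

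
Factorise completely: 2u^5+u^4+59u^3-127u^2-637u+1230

Among the possible rational roots, u = -3 is a root, giving the factor (u+3) and quotient 2u^4-5u^3+74u^2-349u+410.
Continuing, u = 5/2 is a root, so (2u-5) divides it; the quotient is u^3+37u-82.
Continuing, u = 2 is a root, giving the factor (u-2) and quotient u^2+2u+41.
The quadratic u^2+2u+41 has discriminant -160 < 0 and is irreducible over ℤ.

(2u-5)(u+3)(u-2)(u^2+2u+41)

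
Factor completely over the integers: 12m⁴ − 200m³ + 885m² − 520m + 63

(2m − 1)(6m − 1)(m − 7)(m − 9)

Among the possible rational roots, m = 7 is a root, so (m − 7) is a factor; dividing leaves 12m³ − 116m² + 73m − 9.
Continuing, m = 1/2 is a root, giving the factor (2m − 1) and quotient 6m² − 55m + 9.
The remaining quadratic factors as (6m − 1)(m − 9).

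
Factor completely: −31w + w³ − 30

Testing divisors of the constant over divisors of the leading coefficient, w = −1 is a root, so (w + 1) divides it; the quotient is w² − w − 30.
The remaining quadratic factors as (w + 5)(w − 6).

(w + 1)(w + 5)(w − 6)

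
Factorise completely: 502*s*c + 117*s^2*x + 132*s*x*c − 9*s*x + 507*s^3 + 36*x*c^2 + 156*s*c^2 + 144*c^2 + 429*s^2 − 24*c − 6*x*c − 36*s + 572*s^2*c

(13*s + 3*x + 12)*(3*s + 2*c)*(13*s + 6*c − 1)

Group: 13*s*(39*s^2 + 44*s*c − 3*s + 12*c^2 − 2*c) + (3*x + 12)*(39*s^2 + 44*s*c − 3*s + 12*c^2 − 2*c); both groups contain (39*s^2 + 44*s*c − 3*s + 12*c^2 − 2*c), so (13*s + 3*x + 12) is a factor with cofactor 39*s^2 + 44*s*c − 3*s + 12*c^2 − 2*c.
The cofactor groups again: 39*s^2 + 44*s*c − 3*s + 12*c^2 − 2*c = 13*s*(3*s + 2*c) + (6*c − 1)*(3*s + 2*c); both groups contain (3*s + 2*c), giving (13*s + 6*c − 1)*(3*s + 2*c).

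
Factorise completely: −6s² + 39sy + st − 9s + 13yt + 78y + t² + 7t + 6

−(2s − 13y − t − 1)(3s + t + 6)

Group: −2s(3s + t + 6) + (13y + t + 1)(3s + t + 6); both groups contain (3s + t + 6).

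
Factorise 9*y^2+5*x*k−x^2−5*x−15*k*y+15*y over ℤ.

Group: −x*(x−3*y) + (5*k−3*y−5)*(x−3*y); both groups contain (x−3*y).

−(x−5*k+3*y+5)*(x−3*y)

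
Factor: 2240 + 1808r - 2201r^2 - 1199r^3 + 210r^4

Among the possible rational roots, r = 7 is a root, so (r - 7) is a factor; dividing leaves 210r^3 + 271r^2 - 304r - 320.
Then r = -8/5 is a root, so (5r + 8) is a factor; dividing leaves 42r^2 - 13r - 40.
The remaining quadratic factors as (6r + 5)(7r - 8).

(5r + 8)(6r + 5)(7r - 8)(r - 7)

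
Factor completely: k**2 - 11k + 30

(k - 5)(k - 6)

Two integers with product 30 and sum -11 are -6 and -5.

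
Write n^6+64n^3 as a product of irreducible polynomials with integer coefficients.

Every term has a factor of n^3; factoring it out leaves n^3+64.
Recognize a sum of cubes with the parts 4 and n.

n^3(n+4)(n^2-4n+16)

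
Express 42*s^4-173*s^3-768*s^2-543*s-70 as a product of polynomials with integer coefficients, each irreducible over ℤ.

(6*s+1)*(7*s+5)*(s+2)*(s-7)

By the rational root theorem, s = -1/6 is a root, so (6*s+1) is a factor; dividing leaves 7*s^3-30*s^2-123*s-70.
Next, s = -2 is a root, so (s+2) is a factor; dividing leaves 7*s^2-44*s-35.
The remaining quadratic factors as (7*s+5)(s-7).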